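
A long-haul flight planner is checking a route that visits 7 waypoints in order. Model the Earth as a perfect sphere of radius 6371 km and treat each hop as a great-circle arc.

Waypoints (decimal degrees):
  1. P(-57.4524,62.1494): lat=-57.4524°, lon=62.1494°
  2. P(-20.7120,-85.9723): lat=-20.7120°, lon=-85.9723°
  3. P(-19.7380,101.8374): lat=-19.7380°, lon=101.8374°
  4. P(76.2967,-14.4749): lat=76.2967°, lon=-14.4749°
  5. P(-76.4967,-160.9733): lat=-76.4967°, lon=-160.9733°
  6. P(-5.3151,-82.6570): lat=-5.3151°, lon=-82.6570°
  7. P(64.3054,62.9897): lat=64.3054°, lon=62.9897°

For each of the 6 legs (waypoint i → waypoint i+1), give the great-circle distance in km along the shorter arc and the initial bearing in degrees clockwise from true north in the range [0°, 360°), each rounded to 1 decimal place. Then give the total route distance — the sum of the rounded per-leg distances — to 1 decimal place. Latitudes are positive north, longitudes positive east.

Leg 1: φ1=-1.0027335, φ2=-0.3614926, Δφ=0.6412409, Δλ=-2.5852114 rad; a=sin²(Δφ/2)+cosφ1·cosφ2·sin²(Δλ/2)=0.5646015285; c=2·atan2(√a, √(1-a))=1.700361585; dist=6371·c=10833.004 ≈ 10833.0 km; running total=10833.0 km
Leg 1 bearing: y=sinΔλ·cosφ2=-0.49398456, x=cosφ1·sinφ2-sinφ1·cosφ2·cosΔλ=-0.85981732; θ=atan2(y, x)=-150.1217° <0 so +360° → 209.8783° ≈ 209.9°
Leg 2: φ1=-0.3614926, φ2=-0.3444931, Δφ=0.0169995, Δλ=3.2778976 rad; a=sin²(Δφ/2)+cosφ1·cosφ2·sin²(Δλ/2)=0.8764032274; c=2·atan2(√a, √(1-a))=2.423111635; dist=6371·c=15437.644 ≈ 15437.6 km; running total=26270.6 km
Leg 2 bearing: y=sinΔλ·cosφ2=-0.12789972, x=cosφ1·sinφ2-sinφ1·cosφ2·cosΔλ=-0.64569660; θ=atan2(y, x)=-168.7959° <0 so +360° → 191.2041° ≈ 191.2°
Leg 3: φ1=-0.3444931, φ2=1.3316286, Δφ=1.6761217, Δλ=-2.0300326 rad; a=sin²(Δφ/2)+cosφ1·cosφ2·sin²(Δλ/2)=0.7134718158; c=2·atan2(√a, √(1-a))=2.011906498; dist=6371·c=12817.856 ≈ 12817.9 km; running total=39088.5 km
Leg 3 bearing: y=sinΔλ·cosφ2=-0.21234981, x=cosφ1·sinφ2-sinφ1·cosφ2·cosΔλ=0.87899186; θ=atan2(y, x)=-13.5815° <0 so +360° → 346.4185° ≈ 346.4°
Leg 4: φ1=1.3316286, φ2=-1.3351193, Δφ=-2.6667479, Δλ=-2.5568794 rad; a=sin²(Δφ/2)+cosφ1·cosφ2·sin²(Δλ/2)=0.9954022166; c=2·atan2(√a, √(1-a))=3.005874604; dist=6371·c=19150.427 ≈ 19150.4 km; running total=58238.9 km
Leg 4 bearing: y=sinΔλ·cosφ2=-0.12888348, x=cosφ1·sinφ2-sinφ1·cosφ2·cosΔλ=-0.04117796; θ=atan2(y, x)=-107.7186° <0 so +360° → 252.2814° ≈ 252.3°
Leg 5: φ1=-1.3351193, φ2=-0.0927660, Δφ=1.2423533, Δλ=1.3668773 rad; a=sin²(Δφ/2)+cosφ1·cosφ2·sin²(Δλ/2)=0.4314224775; c=2·atan2(√a, √(1-a))=1.433207585; dist=6371·c=9130.966 ≈ 9131.0 km; running total=67369.9 km
Leg 5 bearing: y=sinΔλ·cosφ2=0.97506987, x=cosφ1·sinφ2-sinφ1·cosφ2·cosΔλ=0.17443407; θ=atan2(y, x)=79.8574° ≈ 79.9°
Leg 6: φ1=-0.0927660, φ2=1.1223410, Δφ=1.2151070, Δλ=2.5420145 rad; a=sin²(Δφ/2)+cosφ1·cosφ2·sin²(Δλ/2)=0.7199408114; c=2·atan2(√a, √(1-a))=2.026263181; dist=6371·c=12909.323 ≈ 12909.3 km; running total=80279.2 km
Leg 6 bearing: y=sinΔλ·cosφ2=0.24466342, x=cosφ1·sinφ2-sinφ1·cosφ2·cosΔλ=0.86408563; θ=atan2(y, x)=15.8093° ≈ 15.8°

Leg 1: dist=10833.0 km, bearing=209.9°
Leg 2: dist=15437.6 km, bearing=191.2°
Leg 3: dist=12817.9 km, bearing=346.4°
Leg 4: dist=19150.4 km, bearing=252.3°
Leg 5: dist=9131.0 km, bearing=79.9°
Leg 6: dist=12909.3 km, bearing=15.8°
Total: 80279.2 km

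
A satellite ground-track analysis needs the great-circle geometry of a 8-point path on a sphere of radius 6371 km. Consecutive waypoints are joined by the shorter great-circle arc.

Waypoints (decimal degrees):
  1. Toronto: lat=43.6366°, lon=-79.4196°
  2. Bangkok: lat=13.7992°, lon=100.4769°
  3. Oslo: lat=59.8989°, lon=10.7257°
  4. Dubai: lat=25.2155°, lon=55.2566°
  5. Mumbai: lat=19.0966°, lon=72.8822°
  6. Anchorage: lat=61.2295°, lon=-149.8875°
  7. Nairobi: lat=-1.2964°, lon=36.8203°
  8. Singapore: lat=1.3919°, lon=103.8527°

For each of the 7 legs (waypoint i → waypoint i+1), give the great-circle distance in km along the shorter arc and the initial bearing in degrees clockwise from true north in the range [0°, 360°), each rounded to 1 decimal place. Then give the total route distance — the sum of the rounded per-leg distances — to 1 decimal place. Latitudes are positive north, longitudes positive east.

Leg 1: φ1=0.7616023, φ2=0.2408415, Δφ=-0.5207609, Δλ=3.1397862 rad; a=sin²(Δφ/2)+cosφ1·cosφ2·sin²(Δλ/2)=0.7691215727; c=2·atan2(√a, √(1-a))=2.139147474; dist=6371·c=13628.509 ≈ 13628.5 km; running total=13628.5 km
Leg 1 bearing: y=sinΔλ·cosφ2=0.00175428, x=cosφ1·sinφ2-sinφ1·cosφ2·cosΔλ=0.84278778; θ=atan2(y, x)=0.1193° ≈ 0.1°
Leg 2: φ1=0.2408415, φ2=1.0454330, Δφ=0.8045915, Δλ=-1.5664539 rad; a=sin²(Δφ/2)+cosφ1·cosφ2·sin²(Δλ/2)=0.3957657550; c=2·atan2(√a, √(1-a))=1.360787544; dist=6371·c=8669.577 ≈ 8669.6 km; running total=22298.1 km
Leg 2 bearing: y=sinΔλ·cosφ2=-0.50152262, x=cosφ1·sinφ2-sinφ1·cosφ2·cosΔλ=0.83965228; θ=atan2(y, x)=-30.8498° <0 so +360° → 329.1502° ≈ 329.2°
Leg 3: φ1=1.0454330, φ2=0.4400935, Δφ=-0.6053395, Δλ=0.7772108 rad; a=sin²(Δφ/2)+cosφ1·cosφ2·sin²(Δλ/2)=0.1539858553; c=2·atan2(√a, √(1-a))=0.806501275; dist=6371·c=5138.220 ≈ 5138.2 km; running total=27436.3 km
Leg 3 bearing: y=sinΔλ·cosφ2=0.63446882, x=cosφ1·sinφ2-sinφ1·cosφ2·cosΔλ=-0.34430533; θ=atan2(y, x)=118.4872° ≈ 118.5°
Leg 4: φ1=0.4400935, φ2=0.3332985, Δφ=-0.1067950, Δλ=0.3076248 rad; a=sin²(Δφ/2)+cosφ1·cosφ2·sin²(Δλ/2)=0.0229155838; c=2·atan2(√a, √(1-a))=0.303926284; dist=6371·c=1936.314 ≈ 1936.3 km; running total=29372.6 km
Leg 4 bearing: y=sinΔλ·cosφ2=0.28613239, x=cosφ1·sinφ2-sinφ1·cosφ2·cosΔλ=-0.08769317; θ=atan2(y, x)=107.0391° ≈ 107.0°
Leg 5: φ1=0.3332985, φ2=1.0686564, Δφ=0.7353578, Δλ=-3.8880647 rad; a=sin²(Δφ/2)+cosφ1·cosφ2·sin²(Δλ/2)=0.5235499602; c=2·atan2(√a, √(1-a))=1.617913679; dist=6371·c=10307.728 ≈ 10307.7 km; running total=39680.3 km
Leg 5 bearing: y=sinΔλ·cosφ2=0.32682995, x=cosφ1·sinφ2-sinφ1·cosφ2·cosΔλ=0.94390878; θ=atan2(y, x)=19.0985° ≈ 19.1°
Leg 6: φ1=1.0686564, φ2=-0.0226264, Δφ=-1.0912828, Δλ=3.2586658 rad; a=sin²(Δφ/2)+cosφ1·cosφ2·sin²(Δλ/2)=0.7488585317; c=2·atan2(√a, √(1-a))=2.091760994; dist=6371·c=13326.609 ≈ 13326.6 km; running total=53006.9 km
Leg 6 bearing: y=sinΔλ·cosφ2=-0.11677604, x=cosφ1·sinφ2-sinφ1·cosφ2·cosΔλ=0.85944231; θ=atan2(y, x)=-7.7376° <0 so +360° → 352.2624° ≈ 352.3°
Leg 7: φ1=-0.0226264, φ2=0.0242932, Δφ=0.0469197, Δλ=1.1699361 rad; a=sin²(Δφ/2)+cosφ1·cosφ2·sin²(Δλ/2)=0.3052770127; c=2·atan2(√a, √(1-a))=1.170766326; dist=6371·c=7458.952 ≈ 7459.0 km; running total=60465.9 km
Leg 7 bearing: y=sinΔλ·cosφ2=0.92045398, x=cosφ1·sinφ2-sinφ1·cosφ2·cosΔλ=0.03311035; θ=atan2(y, x)=87.9399° ≈ 87.9°

Leg 1: dist=13628.5 km, bearing=0.1°
Leg 2: dist=8669.6 km, bearing=329.2°
Leg 3: dist=5138.2 km, bearing=118.5°
Leg 4: dist=1936.3 km, bearing=107.0°
Leg 5: dist=10307.7 km, bearing=19.1°
Leg 6: dist=13326.6 km, bearing=352.3°
Leg 7: dist=7459.0 km, bearing=87.9°
Total: 60465.9 km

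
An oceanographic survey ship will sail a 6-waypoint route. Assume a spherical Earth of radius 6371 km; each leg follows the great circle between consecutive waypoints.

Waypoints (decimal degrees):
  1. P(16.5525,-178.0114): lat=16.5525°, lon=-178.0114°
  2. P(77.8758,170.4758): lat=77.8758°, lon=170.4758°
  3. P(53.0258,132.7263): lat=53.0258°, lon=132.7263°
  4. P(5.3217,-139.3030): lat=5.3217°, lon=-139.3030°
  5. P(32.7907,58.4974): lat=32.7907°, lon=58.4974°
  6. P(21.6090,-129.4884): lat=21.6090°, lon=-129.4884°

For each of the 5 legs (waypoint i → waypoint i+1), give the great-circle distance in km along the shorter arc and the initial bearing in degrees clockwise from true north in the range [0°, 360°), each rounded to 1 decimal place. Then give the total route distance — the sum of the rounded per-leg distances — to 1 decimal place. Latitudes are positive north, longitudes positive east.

Leg 1: dist=6848.2 km, bearing=357.3°
Leg 2: dist=3140.2 km, bearing=231.1°
Leg 3: dist=9399.4 km, bearing=88.4°
Leg 4: dist=15379.1 km, bearing=337.3°
Leg 5: dist=13906.9 km, bearing=9.1°
Total: 48673.8 km

Leg 1: φ1=0.2888956, φ2=1.3591891, Δφ=1.0702935, Δλ=6.0822490 rad; a=sin²(Δφ/2)+cosφ1·cosφ2·sin²(Δλ/2)=0.2620919638; c=2·atan2(√a, √(1-a))=1.074904693; dist=6371·c=6848.218 ≈ 6848.2 km; running total=6848.2 km
Leg 1 bearing: y=sinΔλ·cosφ2=-0.04191953, x=cosφ1·sinφ2-sinφ1·cosφ2·cosΔλ=0.87854529; θ=atan2(y, x)=-2.7318° <0 so +360° → 357.2682° ≈ 357.3°
Leg 2: φ1=1.3591891, φ2=0.9254748, Δφ=-0.4337143, Δλ=-0.6588531 rad; a=sin²(Δφ/2)+cosφ1·cosφ2·sin²(Δλ/2)=0.0595146430; c=2·atan2(√a, √(1-a))=0.492886519; dist=6371·c=3140.180 ≈ 3140.2 km; running total=9988.4 km
Leg 2 bearing: y=sinΔλ·cosφ2=-0.36821720, x=cosφ1·sinφ2-sinφ1·cosφ2·cosΔλ=-0.29716442; θ=atan2(y, x)=-128.9048° <0 so +360° → 231.0952° ≈ 231.1°
Leg 3: φ1=0.9254748, φ2=0.0928812, Δφ=-0.8325936, Δλ=-4.7478069 rad; a=sin²(Δφ/2)+cosφ1·cosφ2·sin²(Δλ/2)=0.4523485990; c=2·atan2(√a, √(1-a))=1.475348665; dist=6371·c=9399.446 ≈ 9399.4 km; running total=19387.8 km
Leg 3 bearing: y=sinΔλ·cosφ2=0.99506520, x=cosφ1·sinφ2-sinφ1·cosφ2·cosΔλ=0.02761581; θ=atan2(y, x)=88.4103° ≈ 88.4°
Leg 4: φ1=0.0928812, φ2=0.5723057, Δφ=0.4794245, Δλ=3.4522682 rad; a=sin²(Δφ/2)+cosφ1·cosφ2·sin²(Δλ/2)=0.8733652478; c=2·atan2(√a, √(1-a))=2.413929135; dist=6371·c=15379.143 ≈ 15379.1 km; running total=34766.9 km
Leg 4 bearing: y=sinΔλ·cosφ2=-0.25698973, x=cosφ1·sinφ2-sinφ1·cosφ2·cosΔλ=0.61347359; θ=atan2(y, x)=-22.7293° <0 so +360° → 337.2707° ≈ 337.3°
Leg 5: φ1=0.5723057, φ2=0.3771482, Δφ=-0.1951575, Δλ=-3.2809712 rad; a=sin²(Δφ/2)+cosφ1·cosφ2·sin²(Δλ/2)=0.7872739776; c=2·atan2(√a, √(1-a))=2.182848064; dist=6371·c=13906.925 ≈ 13906.9 km; running total=48673.8 km
Leg 5 bearing: y=sinΔλ·cosφ2=0.12916365, x=cosφ1·sinφ2-sinφ1·cosφ2·cosΔλ=0.80821495; θ=atan2(y, x)=9.0799° ≈ 9.1°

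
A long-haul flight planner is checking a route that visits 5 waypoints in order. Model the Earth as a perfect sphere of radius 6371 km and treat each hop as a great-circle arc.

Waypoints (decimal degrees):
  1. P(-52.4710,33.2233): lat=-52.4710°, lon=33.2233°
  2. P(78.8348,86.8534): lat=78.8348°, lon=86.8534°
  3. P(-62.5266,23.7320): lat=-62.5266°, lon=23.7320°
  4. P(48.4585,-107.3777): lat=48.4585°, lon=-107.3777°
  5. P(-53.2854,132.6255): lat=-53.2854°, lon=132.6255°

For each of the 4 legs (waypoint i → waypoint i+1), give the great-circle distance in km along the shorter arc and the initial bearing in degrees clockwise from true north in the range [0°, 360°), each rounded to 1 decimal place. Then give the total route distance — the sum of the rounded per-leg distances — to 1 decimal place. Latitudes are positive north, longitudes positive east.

Leg 1: dist=15020.2 km, bearing=12.8°
Leg 2: dist=16246.0 km, bearing=227.5°
Leg 3: dist=16669.0 km, bearing=265.2°
Leg 4: dist=15896.3 km, bearing=239.3°
Total: 63831.5 km

Leg 1: φ1=-0.9157917, φ2=1.3759268, Δφ=2.2917185, Δλ=0.9360218 rad; a=sin²(Δφ/2)+cosφ1·cosφ2·sin²(Δλ/2)=0.8540434256; c=2·atan2(√a, √(1-a))=2.357581481; dist=6371·c=15020.152 ≈ 15020.2 km; running total=15020.2 km
Leg 1 bearing: y=sinΔλ·cosφ2=0.15591878, x=cosφ1·sinφ2-sinφ1·cosφ2·cosΔλ=0.68869612; θ=atan2(y, x)=12.7565° ≈ 12.8°
Leg 2: φ1=1.3759268, φ2=-1.0912950, Δφ=-2.4672219, Δλ=-1.1016763 rad; a=sin²(Δφ/2)+cosφ1·cosφ2·sin²(Δλ/2)=0.9150225790; c=2·atan2(√a, √(1-a))=2.549984979; dist=6371·c=16245.954 ≈ 16246.0 km; running total=31266.2 km
Leg 2 bearing: y=sinΔλ·cosφ2=-0.41149691, x=cosφ1·sinφ2-sinφ1·cosφ2·cosΔλ=-0.37642439; θ=atan2(y, x)=-132.4513° <0 so +360° → 227.5487° ≈ 227.5°
Leg 3: φ1=-1.0912950, φ2=0.8457604, Δφ=1.9370554, Δλ=-2.2882959 rad; a=sin²(Δφ/2)+cosφ1·cosφ2·sin²(Δλ/2)=0.9326117545; c=2·atan2(√a, √(1-a))=2.616392309; dist=6371·c=16669.035 ≈ 16669.0 km; running total=47935.2 km
Leg 3 bearing: y=sinΔλ·cosφ2=-0.49966106, x=cosφ1·sinφ2-sinφ1·cosφ2·cosΔλ=-0.04155845; θ=atan2(y, x)=-94.7545° <0 so +360° → 265.2455° ≈ 265.2°
Leg 4: φ1=0.8457604, φ2=-0.9300057, Δφ=-1.7757660, Δλ=4.1888461 rad; a=sin²(Δφ/2)+cosφ1·cosφ2·sin²(Δλ/2)=0.8991026501; c=2·atan2(√a, √(1-a))=2.495106315; dist=6371·c=15896.322 ≈ 15896.3 km; running total=63831.5 km
Leg 4 bearing: y=sinΔλ·cosφ2=-0.51775217, x=cosφ1·sinφ2-sinφ1·cosφ2·cosΔλ=-0.30789769; θ=atan2(y, x)=-120.7392° <0 so +360° → 239.2608° ≈ 239.3°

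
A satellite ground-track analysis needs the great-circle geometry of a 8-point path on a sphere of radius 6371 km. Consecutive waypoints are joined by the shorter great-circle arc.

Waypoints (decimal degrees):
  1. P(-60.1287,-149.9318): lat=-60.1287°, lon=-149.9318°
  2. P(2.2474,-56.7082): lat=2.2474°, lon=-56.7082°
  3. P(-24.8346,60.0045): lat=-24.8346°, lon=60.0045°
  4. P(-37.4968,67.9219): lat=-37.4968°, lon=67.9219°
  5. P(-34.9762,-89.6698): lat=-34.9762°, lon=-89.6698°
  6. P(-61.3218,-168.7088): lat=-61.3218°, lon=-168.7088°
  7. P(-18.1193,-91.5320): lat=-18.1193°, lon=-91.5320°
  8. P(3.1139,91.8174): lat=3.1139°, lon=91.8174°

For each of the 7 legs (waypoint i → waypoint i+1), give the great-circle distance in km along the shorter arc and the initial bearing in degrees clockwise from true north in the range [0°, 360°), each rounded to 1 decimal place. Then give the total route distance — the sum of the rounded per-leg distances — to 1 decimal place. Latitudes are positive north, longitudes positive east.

Leg 1: φ1=-1.0494438, φ2=0.0392245, Δφ=1.0886683, Δλ=1.6270588 rad; a=sin²(Δφ/2)+cosφ1·cosφ2·sin²(Δλ/2)=0.5309950304; c=2·atan2(√a, √(1-a))=1.632826159; dist=6371·c=10402.735 ≈ 10402.7 km; running total=10402.7 km
Leg 1 bearing: y=sinΔλ·cosφ2=0.99764972, x=cosφ1·sinφ2-sinφ1·cosφ2·cosΔλ=-0.02919362; θ=atan2(y, x)=91.6761° ≈ 91.7°
Leg 2: φ1=0.0392245, φ2=-0.4334455, Δφ=-0.4726701, Δλ=2.0370209 rad; a=sin²(Δφ/2)+cosφ1·cosφ2·sin²(Δλ/2)=0.7120518899; c=2·atan2(√a, √(1-a))=2.008768355; dist=6371·c=12797.863 ≈ 12797.9 km; running total=23200.6 km
Leg 2 bearing: y=sinΔλ·cosφ2=0.81066558, x=cosφ1·sinφ2-sinφ1·cosφ2·cosΔλ=-0.40367970; θ=atan2(y, x)=116.4715° ≈ 116.5°
Leg 3: φ1=-0.4334455, φ2=-0.6544426, Δφ=-0.2209971, Δλ=0.1381847 rad; a=sin²(Δφ/2)+cosφ1·cosφ2·sin²(Δλ/2)=0.0155920363; c=2·atan2(√a, √(1-a))=0.250389730; dist=6371·c=1595.233 ≈ 1595.2 km; running total=24795.8 km
Leg 3 bearing: y=sinΔλ·cosφ2=0.10928541, x=cosφ1·sinφ2-sinφ1·cosφ2·cosΔλ=-0.22237895; θ=atan2(y, x)=153.8288° ≈ 153.8°
Leg 4: φ1=-0.6544426, φ2=-0.6104498, Δφ=0.0439928, Δλ=-2.7504940 rad; a=sin²(Δφ/2)+cosφ1·cosφ2·sin²(Δλ/2)=0.6260335715; c=2·atan2(√a, √(1-a))=1.825612108; dist=6371·c=11630.975 ≈ 11631.0 km; running total=36426.8 km
Leg 4 bearing: y=sinΔλ·cosφ2=-0.31235508, x=cosφ1·sinφ2-sinφ1·cosφ2·cosΔλ=-0.91591291; θ=atan2(y, x)=-161.1690° <0 so +360° → 198.8310° ≈ 198.8°
Leg 5: φ1=-0.6104498, φ2=-1.0702673, Δφ=-0.4598175, Δλ=-1.3794908 rad; a=sin²(Δφ/2)+cosφ1·cosφ2·sin²(Δλ/2)=0.2111584276; c=2·atan2(√a, √(1-a))=0.954908872; dist=6371·c=6083.724 ≈ 6083.7 km; running total=42510.5 km
Leg 5 bearing: y=sinΔλ·cosφ2=-0.47113502, x=cosφ1·sinφ2-sinφ1·cosφ2·cosΔλ=-0.66656881; θ=atan2(y, x)=-144.7471° <0 so +360° → 215.2529° ≈ 215.3°
Leg 6: φ1=-1.0702673, φ2=-0.3162414, Δφ=0.7540259, Δλ=1.3469893 rad; a=sin²(Δφ/2)+cosφ1·cosφ2·sin²(Δλ/2)=0.3129635207; c=2·atan2(√a, √(1-a))=1.187399368; dist=6371·c=7564.921 ≈ 7564.9 km; running total=50075.4 km
Leg 6 bearing: y=sinΔλ·cosφ2=0.92670736, x=cosφ1·sinφ2-sinφ1·cosφ2·cosΔλ=0.03581738; θ=atan2(y, x)=87.7866° ≈ 87.8°
Leg 7: φ1=-0.3162414, φ2=0.0543478, Δφ=0.3705893, Δλ=3.2000507 rad; a=sin²(Δφ/2)+cosφ1·cosφ2·sin²(Δλ/2)=0.9821401737; c=2·atan2(√a, √(1-a))=2.873509269; dist=6371·c=18307.128 ≈ 18307.1 km; running total=68382.5 km
Leg 7 bearing: y=sinΔλ·cosφ2=-0.05833851, x=cosφ1·sinφ2-sinφ1·cosφ2·cosΔλ=-0.25837962; θ=atan2(y, x)=-167.2768° <0 so +360° → 192.7232° ≈ 192.7°

Leg 1: dist=10402.7 km, bearing=91.7°
Leg 2: dist=12797.9 km, bearing=116.5°
Leg 3: dist=1595.2 km, bearing=153.8°
Leg 4: dist=11631.0 km, bearing=198.8°
Leg 5: dist=6083.7 km, bearing=215.3°
Leg 6: dist=7564.9 km, bearing=87.8°
Leg 7: dist=18307.1 km, bearing=192.7°
Total: 68382.5 km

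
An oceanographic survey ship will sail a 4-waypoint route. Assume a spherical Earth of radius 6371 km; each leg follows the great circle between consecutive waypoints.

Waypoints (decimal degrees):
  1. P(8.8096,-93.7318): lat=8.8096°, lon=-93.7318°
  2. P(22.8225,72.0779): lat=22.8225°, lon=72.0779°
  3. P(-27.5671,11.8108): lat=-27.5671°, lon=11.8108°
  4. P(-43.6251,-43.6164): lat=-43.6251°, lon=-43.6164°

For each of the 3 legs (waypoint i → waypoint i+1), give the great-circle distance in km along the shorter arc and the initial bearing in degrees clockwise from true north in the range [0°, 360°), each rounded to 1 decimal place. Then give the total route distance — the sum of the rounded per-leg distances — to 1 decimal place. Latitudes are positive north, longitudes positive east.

Leg 1: dist=16173.4 km, bearing=23.5°
Leg 2: dist=8556.9 km, bearing=232.2°
Leg 3: dist=5213.8 km, bearing=234.7°
Total: 29944.1 km

Leg 1: φ1=0.1537565, φ2=0.3983278, Δφ=0.2445712, Δλ=2.8939252 rad; a=sin²(Δφ/2)+cosφ1·cosφ2·sin²(Δλ/2)=0.9118203691; c=2·atan2(√a, √(1-a))=2.538597524; dist=6371·c=16173.405 ≈ 16173.4 km; running total=16173.4 km
Leg 1 bearing: y=sinΔλ·cosφ2=0.22595121, x=cosφ1·sinφ2-sinφ1·cosφ2·cosΔλ=0.52015573; θ=atan2(y, x)=23.4797° ≈ 23.5°
Leg 2: φ1=0.3983278, φ2=-0.4811367, Δφ=-0.8794644, Δλ=-1.0518593 rad; a=sin²(Δφ/2)+cosφ1·cosφ2·sin²(Δλ/2)=0.3871367778; c=2·atan2(√a, √(1-a))=1.343107665; dist=6371·c=8556.939 ≈ 8556.9 km; running total=24730.3 km
Leg 2 bearing: y=sinΔλ·cosφ2=-0.76976299, x=cosφ1·sinφ2-sinφ1·cosφ2·cosΔλ=-0.59708669; θ=atan2(y, x)=-127.7999° <0 so +360° → 232.2001° ≈ 232.2°
Leg 3: φ1=-0.4811367, φ2=-0.7614016, Δφ=-0.2802650, Δλ=-0.9673871 rad; a=sin²(Δφ/2)+cosφ1·cosφ2·sin²(Δλ/2)=0.1582891285; c=2·atan2(√a, √(1-a))=0.818356747; dist=6371·c=5213.751 ≈ 5213.8 km; running total=29944.1 km
Leg 3 bearing: y=sinΔλ·cosφ2=-0.59603853, x=cosφ1·sinφ2-sinφ1·cosφ2·cosΔλ=-0.42151250; θ=atan2(y, x)=-125.2676° <0 so +360° → 234.7324° ≈ 234.7°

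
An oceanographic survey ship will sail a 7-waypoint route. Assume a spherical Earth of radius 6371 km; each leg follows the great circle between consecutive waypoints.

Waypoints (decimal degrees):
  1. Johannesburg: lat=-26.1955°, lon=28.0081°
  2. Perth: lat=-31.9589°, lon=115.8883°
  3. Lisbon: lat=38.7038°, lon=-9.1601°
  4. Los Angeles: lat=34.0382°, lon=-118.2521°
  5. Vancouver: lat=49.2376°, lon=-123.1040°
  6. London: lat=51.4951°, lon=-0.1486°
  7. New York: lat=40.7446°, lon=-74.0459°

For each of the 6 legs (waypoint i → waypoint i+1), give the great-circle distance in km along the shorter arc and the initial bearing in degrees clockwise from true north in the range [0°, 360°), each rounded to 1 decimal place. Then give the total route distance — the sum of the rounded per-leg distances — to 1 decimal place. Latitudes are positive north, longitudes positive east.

Leg 1: dist=8319.8 km, bearing=118.5°
Leg 2: dist=15048.3 km, bearing=294.7°
Leg 3: dist=9122.4 km, bearing=307.7°
Leg 4: dist=1736.6 km, bearing=348.2°
Leg 5: dist=7581.9 km, bearing=34.2°
Leg 6: dist=5569.7 km, bearing=288.4°
Total: 47378.7 km

Leg 1: φ1=-0.4571977, φ2=-0.5577880, Δφ=-0.1005903, Δλ=1.5337988 rad; a=sin²(Δφ/2)+cosφ1·cosφ2·sin²(Δλ/2)=0.3690920734; c=2·atan2(√a, √(1-a))=1.305893119; dist=6371·c=8319.845 ≈ 8319.8 km; running total=8319.8 km
Leg 1 bearing: y=sinΔλ·cosφ2=0.84784740, x=cosφ1·sinφ2-sinφ1·cosφ2·cosΔλ=-0.46109353; θ=atan2(y, x)=118.5391° ≈ 118.5°
Leg 2: φ1=-0.5577880, φ2=0.6755087, Δφ=1.2332968, Δλ=-2.1825063 rad; a=sin²(Δφ/2)+cosφ1·cosφ2·sin²(Δλ/2)=0.8556001305; c=2·atan2(√a, √(1-a))=2.362000432; dist=6371·c=15048.305 ≈ 15048.3 km; running total=23368.1 km
Leg 2 bearing: y=sinΔλ·cosφ2=-0.63887885, x=cosφ1·sinφ2-sinφ1·cosφ2·cosΔλ=0.29330531; θ=atan2(y, x)=-65.3404° <0 so +360° → 294.6596° ≈ 294.7°
Leg 3: φ1=0.6755087, φ2=0.5940787, Δφ=-0.0814301, Δλ=-1.9040146 rad; a=sin²(Δφ/2)+cosφ1·cosφ2·sin²(Δλ/2)=0.4307572099; c=2·atan2(√a, √(1-a))=1.431864230; dist=6371·c=9122.407 ≈ 9122.4 km; running total=32490.5 km
Leg 3 bearing: y=sinΔλ·cosφ2=-0.78308353, x=cosφ1·sinφ2-sinφ1·cosφ2·cosΔλ=0.60630184; θ=atan2(y, x)=-52.2512° <0 so +360° → 307.7488° ≈ 307.7°
Leg 4: φ1=0.5940787, φ2=0.8593582, Δφ=0.2652796, Δλ=-0.0846816 rad; a=sin²(Δφ/2)+cosφ1·cosφ2·sin²(Δλ/2)=0.0184597734; c=2·atan2(√a, √(1-a))=0.272576543; dist=6371·c=1736.585 ≈ 1736.6 km; running total=34227.1 km
Leg 4 bearing: y=sinΔλ·cosφ2=-0.05522458, x=cosφ1·sinφ2-sinφ1·cosφ2·cosΔλ=0.26348868; θ=atan2(y, x)=-11.8373° <0 so +360° → 348.1627° ≈ 348.2°
Leg 5: φ1=0.8593582, φ2=0.8987590, Δφ=0.0394008, Δλ=2.1459766 rad; a=sin²(Δφ/2)+cosφ1·cosφ2·sin²(Δλ/2)=0.3142018679; c=2·atan2(√a, √(1-a))=1.190068515; dist=6371·c=7581.927 ≈ 7581.9 km; running total=41809.0 km
Leg 5 bearing: y=sinΔλ·cosφ2=0.52240462, x=cosφ1·sinφ2-sinφ1·cosφ2·cosΔλ=0.76746963; θ=atan2(y, x)=34.2425° ≈ 34.2°
Leg 6: φ1=0.8987590, φ2=0.7111274, Δφ=-0.1876316, Δλ=-1.2897512 rad; a=sin²(Δφ/2)+cosφ1·cosφ2·sin²(Δλ/2)=0.1792046004; c=2·atan2(√a, √(1-a))=0.874225929; dist=6371·c=5569.693 ≈ 5569.7 km; running total=47378.7 km
Leg 6 bearing: y=sinΔλ·cosφ2=-0.72790185, x=cosφ1·sinφ2-sinφ1·cosφ2·cosΔλ=0.24190937; θ=atan2(y, x)=-71.6164° <0 so +360° → 288.3836° ≈ 288.4°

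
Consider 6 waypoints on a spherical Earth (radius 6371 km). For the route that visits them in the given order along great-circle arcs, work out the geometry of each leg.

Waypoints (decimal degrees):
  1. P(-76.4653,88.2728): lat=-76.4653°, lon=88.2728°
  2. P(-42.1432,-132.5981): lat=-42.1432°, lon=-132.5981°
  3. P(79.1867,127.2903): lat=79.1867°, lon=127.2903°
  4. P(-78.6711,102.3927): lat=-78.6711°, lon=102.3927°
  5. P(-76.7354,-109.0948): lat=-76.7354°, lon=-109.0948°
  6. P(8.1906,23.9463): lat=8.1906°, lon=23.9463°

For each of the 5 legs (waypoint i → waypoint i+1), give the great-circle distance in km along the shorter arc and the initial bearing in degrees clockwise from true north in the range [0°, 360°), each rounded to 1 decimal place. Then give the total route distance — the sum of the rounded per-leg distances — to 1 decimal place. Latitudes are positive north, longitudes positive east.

Leg 1: φ1=-1.3345712, φ2=-0.7355376, Δφ=0.5990337, Δλ=-3.8549244 rad; a=sin²(Δφ/2)+cosφ1·cosφ2·sin²(Δλ/2)=0.2394344935; c=2·atan2(√a, √(1-a))=1.022620728; dist=6371·c=6515.117 ≈ 6515.1 km; running total=6515.1 km
Leg 1 bearing: y=sinΔλ·cosφ2=0.48518606, x=cosφ1·sinφ2-sinφ1·cosφ2·cosΔλ=-0.70215166; θ=atan2(y, x)=145.3556° ≈ 145.4°
Leg 2: φ1=-0.7355376, φ2=1.3820686, Δφ=2.1176062, Δλ=4.5359083 rad; a=sin²(Δφ/2)+cosφ1·cosφ2·sin²(Δλ/2)=0.8417470363; c=2·atan2(√a, √(1-a))=2.323334989; dist=6371·c=14801.967 ≈ 14802.0 km; running total=21317.1 km
Leg 2 bearing: y=sinΔλ·cosφ2=-0.18469531, x=cosφ1·sinφ2-sinφ1·cosφ2·cosΔλ=0.70620358; θ=atan2(y, x)=-14.6564° <0 so +360° → 345.3436° ≈ 345.3°
Leg 3: φ1=1.3820686, φ2=-1.3730697, Δφ=-2.7551384, Δλ=-0.4345451 rad; a=sin²(Δφ/2)+cosφ1·cosφ2·sin²(Δλ/2)=0.9648382201; c=2·atan2(√a, √(1-a))=2.764329857; dist=6371·c=17611.546 ≈ 17611.5 km; running total=38928.6 km
Leg 3 bearing: y=sinΔλ·cosφ2=-0.08270112, x=cosφ1·sinφ2-sinφ1·cosφ2·cosΔλ=-0.35897387; θ=atan2(y, x)=-167.0264° <0 so +360° → 192.9736° ≈ 193.0°
Leg 4: φ1=-1.3730697, φ2=-1.3392854, Δφ=0.0337843, Δλ=-3.6911532 rad; a=sin²(Δφ/2)+cosφ1·cosφ2·sin²(Δλ/2)=0.0420399279; c=2·atan2(√a, √(1-a))=0.413001807; dist=6371·c=2631.235 ≈ 2631.2 km; running total=41559.8 km
Leg 4 bearing: y=sinΔλ·cosφ2=0.11984378, x=cosφ1·sinφ2-sinφ1·cosφ2·cosΔλ=-0.38305059; θ=atan2(y, x)=162.6268° ≈ 162.6°
Leg 5: φ1=-1.3392854, φ2=0.1429529, Δφ=1.4822383, Δλ=2.3220052 rad; a=sin²(Δφ/2)+cosφ1·cosφ2·sin²(Δλ/2)=0.6468360089; c=2·atan2(√a, √(1-a))=1.868862309; dist=6371·c=11906.522 ≈ 11906.5 km; running total=53466.3 km
Leg 5 bearing: y=sinΔλ·cosφ2=0.72340920, x=cosφ1·sinφ2-sinφ1·cosφ2·cosΔλ=-0.62484868; θ=atan2(y, x)=130.8190° ≈ 130.8°

Leg 1: dist=6515.1 km, bearing=145.4°
Leg 2: dist=14802.0 km, bearing=345.3°
Leg 3: dist=17611.5 km, bearing=193.0°
Leg 4: dist=2631.2 km, bearing=162.6°
Leg 5: dist=11906.5 km, bearing=130.8°
Total: 53466.3 km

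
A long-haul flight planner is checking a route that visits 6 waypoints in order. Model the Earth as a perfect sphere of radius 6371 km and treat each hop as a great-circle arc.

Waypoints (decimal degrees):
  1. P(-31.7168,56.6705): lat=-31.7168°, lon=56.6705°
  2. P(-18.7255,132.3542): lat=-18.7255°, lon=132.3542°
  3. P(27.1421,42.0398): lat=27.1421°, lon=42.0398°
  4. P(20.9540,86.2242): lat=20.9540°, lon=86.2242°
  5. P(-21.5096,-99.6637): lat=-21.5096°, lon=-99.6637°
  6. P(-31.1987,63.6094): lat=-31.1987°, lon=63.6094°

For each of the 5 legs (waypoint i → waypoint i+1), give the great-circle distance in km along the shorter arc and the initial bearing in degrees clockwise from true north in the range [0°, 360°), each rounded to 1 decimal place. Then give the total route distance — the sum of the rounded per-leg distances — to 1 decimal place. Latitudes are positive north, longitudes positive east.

Leg 1: dist=7606.7 km, bearing=99.3°
Leg 2: dist=10973.8 km, bearing=295.8°
Leg 3: dist=4516.4 km, bearing=88.9°
Leg 4: dist=19401.7 km, bearing=96.8°
Leg 5: dist=13888.7 km, bearing=162.5°
Total: 56387.3 km

Leg 1: φ1=-0.5535626, φ2=-0.3268216, Δφ=0.2267410, Δλ=1.3209298 rad; a=sin²(Δφ/2)+cosφ1·cosφ2·sin²(Δλ/2)=0.3160067907; c=2·atan2(√a, √(1-a))=1.193953771; dist=6371·c=7606.679 ≈ 7606.7 km; running total=7606.7 km
Leg 1 bearing: y=sinΔλ·cosφ2=0.91765671, x=cosφ1·sinφ2-sinφ1·cosφ2·cosΔλ=-0.14997384; θ=atan2(y, x)=99.2819° ≈ 99.3°
Leg 2: φ1=-0.3268216, φ2=0.4737190, Δφ=0.8005406, Δλ=-1.5762836 rad; a=sin²(Δφ/2)+cosφ1·cosφ2·sin²(Δλ/2)=0.5755400706; c=2·atan2(√a, √(1-a))=1.722457192; dist=6371·c=10973.775 ≈ 10973.8 km; running total=18580.5 km
Leg 2 bearing: y=sinΔλ·cosφ2=-0.88986444, x=cosφ1·sinφ2-sinφ1·cosφ2·cosΔλ=0.43048353; θ=atan2(y, x)=-64.1840° <0 so +360° → 295.8160° ≈ 295.8°
Leg 3: φ1=0.4737190, φ2=0.3657163, Δφ=-0.1080027, Δλ=0.7711633 rad; a=sin²(Δφ/2)+cosφ1·cosφ2·sin²(Δλ/2)=0.1204620999; c=2·atan2(√a, √(1-a))=0.708904046; dist=6371·c=4516.428 ≈ 4516.4 km; running total=23096.9 km
Leg 3 bearing: y=sinΔλ·cosφ2=0.65087776, x=cosφ1·sinφ2-sinφ1·cosφ2·cosΔλ=0.01273070; θ=atan2(y, x)=88.8795° ≈ 88.9°
Leg 4: φ1=0.3657163, φ2=-0.3754133, Δφ=-0.7411296, Δλ=-3.2443559 rad; a=sin²(Δφ/2)+cosφ1·cosφ2·sin²(Δλ/2)=0.9976847379; c=2·atan2(√a, √(1-a))=3.045321138; dist=6371·c=19401.741 ≈ 19401.7 km; running total=42498.6 km
Leg 4 bearing: y=sinΔλ·cosφ2=0.09543823, x=cosφ1·sinφ2-sinφ1·cosφ2·cosΔλ=-0.01145212; θ=atan2(y, x)=96.8425° ≈ 96.8°
Leg 5: φ1=-0.3754133, φ2=-0.5445200, Δφ=-0.1691067, Δλ=2.8496532 rad; a=sin²(Δφ/2)+cosφ1·cosφ2·sin²(Δλ/2)=0.7861003347; c=2·atan2(√a, √(1-a))=2.179983049; dist=6371·c=13888.672 ≈ 13888.7 km; running total=56387.3 km
Leg 5 bearing: y=sinΔλ·cosφ2=0.24618592, x=cosφ1·sinφ2-sinφ1·cosφ2·cosΔλ=-0.78229079; θ=atan2(y, x)=162.5313° ≈ 162.5°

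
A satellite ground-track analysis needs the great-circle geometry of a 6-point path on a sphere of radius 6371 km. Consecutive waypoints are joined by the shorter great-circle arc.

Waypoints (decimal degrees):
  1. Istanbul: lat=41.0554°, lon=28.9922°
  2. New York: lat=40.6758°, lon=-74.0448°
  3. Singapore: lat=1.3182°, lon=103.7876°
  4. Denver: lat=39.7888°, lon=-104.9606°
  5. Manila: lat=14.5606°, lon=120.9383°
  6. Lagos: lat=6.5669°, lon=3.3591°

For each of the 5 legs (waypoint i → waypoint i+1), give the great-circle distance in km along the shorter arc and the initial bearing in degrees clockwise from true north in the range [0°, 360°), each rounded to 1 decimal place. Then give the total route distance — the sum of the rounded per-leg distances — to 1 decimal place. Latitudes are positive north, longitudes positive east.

Leg 1: φ1=0.7165519, φ2=0.7099266, Δφ=-0.0066253, Δλ=-1.7983349 rad; a=sin²(Δφ/2)+cosφ1·cosφ2·sin²(Δλ/2)=0.3504642283; c=2·atan2(√a, √(1-a))=1.267076811; dist=6371·c=8072.546 ≈ 8072.5 km; running total=8072.5 km
Leg 1 bearing: y=sinΔλ·cosφ2=-0.73886138, x=cosφ1·sinφ2-sinφ1·cosφ2·cosΔλ=0.60385435; θ=atan2(y, x)=-50.7417° <0 so +360° → 309.2583° ≈ 309.3°
Leg 2: φ1=0.7099266, φ2=0.0230069, Δφ=-0.6869197, Δλ=3.1037609 rad; a=sin²(Δφ/2)+cosφ1·cosφ2·sin²(Δλ/2)=0.8713361836; c=2·atan2(√a, √(1-a))=2.407848566; dist=6371·c=15340.403 ≈ 15340.4 km; running total=23412.9 km
Leg 2 bearing: y=sinΔλ·cosφ2=0.03781272, x=cosφ1·sinφ2-sinφ1·cosφ2·cosΔλ=0.66858653; θ=atan2(y, x)=3.2370° ≈ 3.2°
Leg 3: φ1=0.0230069, φ2=0.6944456, Δφ=0.6714386, Δλ=-3.6433434 rad; a=sin²(Δφ/2)+cosφ1·cosφ2·sin²(Δλ/2)=0.8293977620; c=2·atan2(√a, √(1-a))=2.290012952; dist=6371·c=14589.673 ≈ 14589.7 km; running total=38002.6 km
Leg 3 bearing: y=sinΔλ·cosφ2=0.36957476, x=cosφ1·sinφ2-sinφ1·cosφ2·cosΔλ=0.65528845; θ=atan2(y, x)=29.4225° ≈ 29.4°
Leg 4: φ1=0.6944456, φ2=0.2541304, Δφ=-0.4403152, Δλ=3.9426796 rad; a=sin²(Δφ/2)+cosφ1·cosφ2·sin²(Δλ/2)=0.6783462866; c=2·atan2(√a, √(1-a))=1.935521515; dist=6371·c=12331.208 ≈ 12331.2 km; running total=50333.8 km
Leg 4 bearing: y=sinΔλ·cosφ2=-0.69504879, x=cosφ1·sinφ2-sinφ1·cosφ2·cosΔλ=0.62424161; θ=atan2(y, x)=-48.0722° <0 so +360° → 311.9278° ≈ 311.9°
Leg 5: φ1=0.2541304, φ2=0.1146140, Δφ=-0.1395164, Δλ=-2.0521442 rad; a=sin²(Δφ/2)+cosφ1·cosφ2·sin²(Δλ/2)=0.7082066160; c=2·atan2(√a, √(1-a))=2.000292988; dist=6371·c=12743.867 ≈ 12743.9 km; running total=63077.7 km
Leg 5 bearing: y=sinΔλ·cosφ2=-0.88055623, x=cosφ1·sinφ2-sinφ1·cosφ2·cosΔλ=0.22632003; θ=atan2(y, x)=-75.5859° <0 so +360° → 284.4141° ≈ 284.4°

Leg 1: dist=8072.5 km, bearing=309.3°
Leg 2: dist=15340.4 km, bearing=3.2°
Leg 3: dist=14589.7 km, bearing=29.4°
Leg 4: dist=12331.2 km, bearing=311.9°
Leg 5: dist=12743.9 km, bearing=284.4°
Total: 63077.7 km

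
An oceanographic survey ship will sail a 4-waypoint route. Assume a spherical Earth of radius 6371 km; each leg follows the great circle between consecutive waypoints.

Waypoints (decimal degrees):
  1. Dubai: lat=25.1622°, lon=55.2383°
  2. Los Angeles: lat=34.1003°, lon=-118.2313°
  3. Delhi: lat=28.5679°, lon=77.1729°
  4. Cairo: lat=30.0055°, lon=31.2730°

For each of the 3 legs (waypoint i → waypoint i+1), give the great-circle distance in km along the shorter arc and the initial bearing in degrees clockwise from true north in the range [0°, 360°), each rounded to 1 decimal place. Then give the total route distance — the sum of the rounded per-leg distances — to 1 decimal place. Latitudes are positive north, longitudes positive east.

Leg 1: φ1=0.4391632, φ2=0.5951625, Δφ=0.1559993, Δλ=-3.0276157 rad; a=sin²(Δφ/2)+cosφ1·cosφ2·sin²(Δλ/2)=0.7531213431; c=2·atan2(√a, √(1-a))=2.101618661; dist=6371·c=13389.412 ≈ 13389.4 km; running total=13389.4 km
Leg 1 bearing: y=sinΔλ·cosφ2=-0.09417527, x=cosφ1·sinφ2-sinφ1·cosφ2·cosΔλ=0.85723355; θ=atan2(y, x)=-6.2693° <0 so +360° → 353.7307° ≈ 353.7°
Leg 2: φ1=0.5951625, φ2=0.4986039, Δφ=-0.0965586, Δλ=3.4104467 rad; a=sin²(Δφ/2)+cosφ1·cosφ2·sin²(Δλ/2)=0.7165085908; c=2·atan2(√a, √(1-a))=2.018633693; dist=6371·c=12860.715 ≈ 12860.7 km; running total=26250.1 km
Leg 2 bearing: y=sinΔλ·cosφ2=-0.23328700, x=cosφ1·sinφ2-sinφ1·cosφ2·cosΔλ=0.87067405; θ=atan2(y, x)=-14.9994° <0 so +360° → 345.0006° ≈ 345.0°
Leg 3: φ1=0.4986039, φ2=0.5236948, Δφ=0.0250909, Δλ=-0.8011044 rad; a=sin²(Δφ/2)+cosφ1·cosφ2·sin²(Δλ/2)=0.1157929863; c=2·atan2(√a, √(1-a))=0.694437140; dist=6371·c=4424.259 ≈ 4424.3 km; running total=30674.4 km
Leg 3 bearing: y=sinΔλ·cosφ2=-0.62188009, x=cosφ1·sinφ2-sinφ1·cosφ2·cosΔλ=0.15101335; θ=atan2(y, x)=-76.3509° <0 so +360° → 283.6491° ≈ 283.6°

Leg 1: dist=13389.4 km, bearing=353.7°
Leg 2: dist=12860.7 km, bearing=345.0°
Leg 3: dist=4424.3 km, bearing=283.6°
Total: 30674.4 km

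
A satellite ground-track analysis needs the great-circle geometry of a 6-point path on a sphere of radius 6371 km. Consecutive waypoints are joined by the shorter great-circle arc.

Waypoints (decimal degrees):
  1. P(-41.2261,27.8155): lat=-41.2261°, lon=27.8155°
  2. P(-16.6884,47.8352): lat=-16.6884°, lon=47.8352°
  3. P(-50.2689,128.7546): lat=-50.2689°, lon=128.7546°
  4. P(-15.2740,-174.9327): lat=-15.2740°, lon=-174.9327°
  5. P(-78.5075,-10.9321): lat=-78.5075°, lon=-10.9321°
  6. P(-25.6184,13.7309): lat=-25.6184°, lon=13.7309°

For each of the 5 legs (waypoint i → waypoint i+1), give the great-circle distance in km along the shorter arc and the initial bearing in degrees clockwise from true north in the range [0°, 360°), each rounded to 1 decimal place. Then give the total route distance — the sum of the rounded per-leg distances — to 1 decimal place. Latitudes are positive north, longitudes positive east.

Leg 1: φ1=-0.7195312, φ2=-0.2912675, Δφ=0.4282637, Δλ=0.3494097 rad; a=sin²(Δφ/2)+cosφ1·cosφ2·sin²(Δλ/2)=0.0669220847; c=2·atan2(√a, √(1-a))=0.523337863; dist=6371·c=3334.186 ≈ 3334.2 km; running total=3334.2 km
Leg 1 bearing: y=sinΔλ·cosφ2=0.32792394, x=cosφ1·sinφ2-sinφ1·cosφ2·cosΔλ=0.37714714; θ=atan2(y, x)=41.0065° ≈ 41.0°
Leg 2: φ1=-0.2912675, φ2=-0.8773578, Δφ=-0.5860903, Δλ=1.4123100 rad; a=sin²(Δφ/2)+cosφ1·cosφ2·sin²(Δλ/2)=0.3412620383; c=2·atan2(√a, √(1-a))=1.247729810; dist=6371·c=7949.287 ≈ 7949.3 km; running total=11283.5 km
Leg 2 bearing: y=sinΔλ·cosφ2=0.63117463, x=cosφ1·sinφ2-sinφ1·cosφ2·cosΔλ=-0.70769175; θ=atan2(y, x)=138.2709° ≈ 138.3°
Leg 3: φ1=-0.8773578, φ2=-0.2665816, Δφ=0.6107762, Δλ=-5.3003433 rad; a=sin²(Δφ/2)+cosφ1·cosφ2·sin²(Δλ/2)=0.2276984303; c=2·atan2(√a, √(1-a))=0.994880474; dist=6371·c=6338.383 ≈ 6338.4 km; running total=17621.9 km
Leg 3 bearing: y=sinΔλ·cosφ2=0.80268568, x=cosφ1·sinφ2-sinφ1·cosφ2·cosΔλ=0.24311134; θ=atan2(y, x)=73.1499° ≈ 73.1°
Leg 4: φ1=-0.2665816, φ2=-1.3702144, Δφ=-1.1036328, Δλ=2.8623504 rad; a=sin²(Δφ/2)+cosφ1·cosφ2·sin²(Δλ/2)=0.4633016285; c=2·atan2(√a, √(1-a))=1.497333525; dist=6371·c=9539.512 ≈ 9539.5 km; running total=27161.4 km
Leg 4 bearing: y=sinΔλ·cosφ2=0.05491589, x=cosφ1·sinφ2-sinφ1·cosφ2·cosΔλ=-0.99578972; θ=atan2(y, x)=176.8434° ≈ 176.8°
Leg 5: φ1=-1.3702144, φ2=-0.4471254, Δφ=0.9230889, Δλ=0.4304506 rad; a=sin²(Δφ/2)+cosφ1·cosφ2·sin²(Δλ/2)=0.2065143197; c=2·atan2(√a, √(1-a))=0.943483454; dist=6371·c=6010.933 ≈ 6010.9 km; running total=33172.3 km
Leg 5 bearing: y=sinΔλ·cosφ2=0.37625902, x=cosφ1·sinφ2-sinφ1·cosφ2·cosΔλ=0.71686384; θ=atan2(y, x)=27.6936° ≈ 27.7°

Leg 1: dist=3334.2 km, bearing=41.0°
Leg 2: dist=7949.3 km, bearing=138.3°
Leg 3: dist=6338.4 km, bearing=73.1°
Leg 4: dist=9539.5 km, bearing=176.8°
Leg 5: dist=6010.9 km, bearing=27.7°
Total: 33172.3 km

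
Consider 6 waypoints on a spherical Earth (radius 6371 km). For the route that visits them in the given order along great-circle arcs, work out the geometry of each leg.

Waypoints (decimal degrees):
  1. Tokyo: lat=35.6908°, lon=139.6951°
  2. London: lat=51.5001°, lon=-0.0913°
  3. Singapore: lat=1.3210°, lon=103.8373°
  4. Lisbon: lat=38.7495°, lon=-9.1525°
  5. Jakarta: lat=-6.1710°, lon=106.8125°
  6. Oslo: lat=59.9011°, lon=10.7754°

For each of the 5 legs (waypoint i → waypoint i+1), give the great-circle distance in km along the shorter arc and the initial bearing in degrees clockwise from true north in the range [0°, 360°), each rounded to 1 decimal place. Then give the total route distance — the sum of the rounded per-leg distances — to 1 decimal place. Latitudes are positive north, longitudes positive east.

Leg 1: φ1=0.6229220, φ2=0.8988463, Δφ=0.2759243, Δλ=-2.4397329 rad; a=sin²(Δφ/2)+cosφ1·cosφ2·sin²(Δλ/2)=0.4647541540; c=2·atan2(√a, √(1-a))=1.500246124; dist=6371·c=9558.068 ≈ 9558.1 km; running total=9558.1 km
Leg 1 bearing: y=sinΔλ·cosφ2=-0.40191883, x=cosφ1·sinφ2-sinφ1·cosφ2·cosΔλ=0.91295793; θ=atan2(y, x)=-23.7609° <0 so +360° → 336.2391° ≈ 336.2°
Leg 2: φ1=0.8988463, φ2=0.0230558, Δφ=-0.8757905, Δλ=1.8138963 rad; a=sin²(Δφ/2)+cosφ1·cosφ2·sin²(Δλ/2)=0.5658824271; c=2·atan2(√a, √(1-a))=1.702945474; dist=6371·c=10849.466 ≈ 10849.5 km; running total=20407.6 km
Leg 2 bearing: y=sinΔλ·cosφ2=0.97033849, x=cosφ1·sinφ2-sinφ1·cosφ2·cosΔλ=0.20268508; θ=atan2(y, x)=78.2017° ≈ 78.2°
Leg 3: φ1=0.0230558, φ2=0.6763064, Δφ=0.6532506, Δλ=-1.9720440 rad; a=sin²(Δφ/2)+cosφ1·cosφ2·sin²(Δλ/2)=0.6450443934; c=2·atan2(√a, √(1-a))=1.865115939; dist=6371·c=11882.654 ≈ 11882.7 km; running total=32290.3 km
Leg 3 bearing: y=sinΔλ·cosφ2=-0.71794672, x=cosφ1·sinφ2-sinφ1·cosφ2·cosΔλ=0.63277248; θ=atan2(y, x)=-48.6082° <0 so +360° → 311.3918° ≈ 311.4°
Leg 4: φ1=0.6763064, φ2=-0.1077043, Δφ=-0.7840106, Δλ=2.0239711 rad; a=sin²(Δφ/2)+cosφ1·cosφ2·sin²(Δλ/2)=0.7033790402; c=2·atan2(√a, √(1-a))=1.989698813; dist=6371·c=12676.371 ≈ 12676.4 km; running total=44966.7 km
Leg 4 bearing: y=sinΔλ·cosφ2=0.89385205, x=cosφ1·sinφ2-sinφ1·cosφ2·cosΔλ=0.18861700; θ=atan2(y, x)=78.0845° ≈ 78.1°
Leg 5: φ1=-0.1077043, φ2=1.0454714, Δφ=1.1531757, Δλ=-1.6761636 rad; a=sin²(Δφ/2)+cosφ1·cosφ2·sin²(Δλ/2)=0.5727196066; c=2·atan2(√a, √(1-a))=1.716753218; dist=6371·c=10937.435 ≈ 10937.4 km; running total=55904.1 km
Leg 5 bearing: y=sinΔλ·cosφ2=-0.49871284, x=cosφ1·sinφ2-sinφ1·cosφ2·cosΔλ=0.85447817; θ=atan2(y, x)=-30.2698° <0 so +360° → 329.7302° ≈ 329.7°

Leg 1: dist=9558.1 km, bearing=336.2°
Leg 2: dist=10849.5 km, bearing=78.2°
Leg 3: dist=11882.7 km, bearing=311.4°
Leg 4: dist=12676.4 km, bearing=78.1°
Leg 5: dist=10937.4 km, bearing=329.7°
Total: 55904.1 km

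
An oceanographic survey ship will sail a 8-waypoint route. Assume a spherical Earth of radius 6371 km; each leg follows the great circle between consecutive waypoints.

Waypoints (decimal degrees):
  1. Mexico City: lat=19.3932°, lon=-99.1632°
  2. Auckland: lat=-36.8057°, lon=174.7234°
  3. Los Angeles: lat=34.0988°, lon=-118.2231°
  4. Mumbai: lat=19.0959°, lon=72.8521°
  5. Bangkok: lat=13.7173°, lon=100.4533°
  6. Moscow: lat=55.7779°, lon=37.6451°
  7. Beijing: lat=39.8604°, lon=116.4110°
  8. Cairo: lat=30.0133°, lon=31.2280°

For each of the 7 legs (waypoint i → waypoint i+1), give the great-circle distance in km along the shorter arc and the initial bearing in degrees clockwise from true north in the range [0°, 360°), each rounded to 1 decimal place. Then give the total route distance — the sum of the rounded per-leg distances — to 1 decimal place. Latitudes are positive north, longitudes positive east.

Leg 1: dist=10952.3 km, bearing=233.9°
Leg 2: dist=10501.0 km, bearing=49.9°
Leg 3: dist=13984.9 km, bearing=347.1°
Leg 4: dist=3000.7 km, bearing=97.3°
Leg 5: dist=7064.1 km, bearing=326.0°
Leg 6: dist=5795.1 km, bearing=72.5°
Leg 7: dist=7548.9 km, bearing=291.4°
Total: 58847.0 km

Leg 1: φ1=0.3384752, φ2=-0.6423806, Δφ=-0.9808558, Δλ=4.7802229 rad; a=sin²(Δφ/2)+cosφ1·cosφ2·sin²(Δλ/2)=0.5738699393; c=2·atan2(√a, √(1-a))=1.719079009; dist=6371·c=10952.252 ≈ 10952.3 km; running total=10952.3 km
Leg 1 bearing: y=sinΔλ·cosφ2=-0.79883036, x=cosφ1·sinφ2-sinφ1·cosφ2·cosΔλ=-0.58313205; θ=atan2(y, x)=-126.1288° <0 so +360° → 233.8712° ≈ 233.9°
Leg 2: φ1=-0.6423806, φ2=0.5951363, Δφ=1.2375170, Δλ=-5.1128810 rad; a=sin²(Δφ/2)+cosφ1·cosφ2·sin²(Δλ/2)=0.5386900302; c=2·atan2(√a, √(1-a))=1.648253817; dist=6371·c=10501.025 ≈ 10501.0 km; running total=21453.3 km
Leg 2 bearing: y=sinΔλ·cosφ2=0.76254615, x=cosφ1·sinφ2-sinφ1·cosφ2·cosΔλ=0.64228942; θ=atan2(y, x)=49.8927° ≈ 49.9°
Leg 3: φ1=0.5951363, φ2=0.3332863, Δφ=-0.2618500, Δλ=3.3348914 rad; a=sin²(Δφ/2)+cosφ1·cosφ2·sin²(Δλ/2)=0.7922621067; c=2·atan2(√a, √(1-a))=2.195089866; dist=6371·c=13984.918 ≈ 13984.9 km; running total=35438.2 km
Leg 3 bearing: y=sinΔλ·cosφ2=-0.18152654, x=cosφ1·sinφ2-sinφ1·cosφ2·cosΔλ=0.79080943; θ=atan2(y, x)=-12.9280° <0 so +360° → 347.0720° ≈ 347.1°
Leg 4: φ1=0.3332863, φ2=0.2394120, Δφ=-0.0938743, Δλ=0.4817318 rad; a=sin²(Δφ/2)+cosφ1·cosφ2·sin²(Δλ/2)=0.0544395933; c=2·atan2(√a, √(1-a))=0.470987092; dist=6371·c=3000.659 ≈ 3000.7 km; running total=38438.9 km
Leg 4 bearing: y=sinΔλ·cosφ2=0.45009973, x=cosφ1·sinφ2-sinφ1·cosφ2·cosΔλ=-0.05756670; θ=atan2(y, x)=97.2884° ≈ 97.3°
Leg 5: φ1=0.2394120, φ2=0.9735080, Δφ=0.7340960, Δλ=-1.0962099 rad; a=sin²(Δφ/2)+cosφ1·cosφ2·sin²(Δλ/2)=0.2771267624; c=2·atan2(√a, √(1-a))=1.108788337; dist=6371·c=7064.090 ≈ 7064.1 km; running total=45503.0 km
Leg 5 bearing: y=sinΔλ·cosφ2=-0.50024665, x=cosφ1·sinφ2-sinφ1·cosφ2·cosΔλ=0.74233643; θ=atan2(y, x)=-33.9753° <0 so +360° → 326.0247° ≈ 326.0°
Leg 6: φ1=0.9735080, φ2=0.6956952, Δφ=-0.2778128, Δλ=1.3747243 rad; a=sin²(Δφ/2)+cosφ1·cosφ2·sin²(Δλ/2)=0.1929716105; c=2·atan2(√a, √(1-a))=0.909605984; dist=6371·c=5795.100 ≈ 5795.1 km; running total=51298.1 km
Leg 6 bearing: y=sinΔλ·cosφ2=0.75290046, x=cosφ1·sinφ2-sinφ1·cosφ2·cosΔλ=0.23680197; θ=atan2(y, x)=72.5406° ≈ 72.5°
Leg 7: φ1=0.6956952, φ2=0.5238309, Δφ=-0.1718643, Δλ=-1.4867238 rad; a=sin²(Δφ/2)+cosφ1·cosφ2·sin²(Δλ/2)=0.3117980491; c=2·atan2(√a, √(1-a))=1.184884671; dist=6371·c=7548.900 ≈ 7548.9 km; running total=58847.0 km
Leg 7 bearing: y=sinΔλ·cosφ2=-0.86285091, x=cosφ1·sinφ2-sinφ1·cosφ2·cosΔλ=0.33735501; θ=atan2(y, x)=-68.6456° <0 so +360° → 291.3544° ≈ 291.4°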